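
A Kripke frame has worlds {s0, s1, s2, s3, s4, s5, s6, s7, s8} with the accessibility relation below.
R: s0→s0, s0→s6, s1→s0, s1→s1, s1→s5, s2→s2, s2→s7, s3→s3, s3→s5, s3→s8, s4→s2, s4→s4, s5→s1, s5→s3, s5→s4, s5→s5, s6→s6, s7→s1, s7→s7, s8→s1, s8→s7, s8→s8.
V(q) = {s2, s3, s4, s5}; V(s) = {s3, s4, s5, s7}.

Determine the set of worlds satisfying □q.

Let φ = □q. Evaluate φ at each world:
  s0 (successors {s0, s6}): φ is false.
  s1 (successors {s0, s1, s5}): φ is false.
  s2 (successors {s2, s7}): φ is false.
  s3 (successors {s3, s5, s8}): φ is false.
  s4 (successors {s2, s4}): φ is true.
  s5 (successors {s1, s3, s4, s5}): φ is false.
  s6 (successors {s6}): φ is false.
  s7 (successors {s1, s7}): φ is false.
  s8 (successors {s1, s7, s8}): φ is false.
For instance, at s6:
  At s6: □q requires q at every successor {s6}.
    q fails at s6, so □q is false at s6.
Satisfying worlds: {s4}

s4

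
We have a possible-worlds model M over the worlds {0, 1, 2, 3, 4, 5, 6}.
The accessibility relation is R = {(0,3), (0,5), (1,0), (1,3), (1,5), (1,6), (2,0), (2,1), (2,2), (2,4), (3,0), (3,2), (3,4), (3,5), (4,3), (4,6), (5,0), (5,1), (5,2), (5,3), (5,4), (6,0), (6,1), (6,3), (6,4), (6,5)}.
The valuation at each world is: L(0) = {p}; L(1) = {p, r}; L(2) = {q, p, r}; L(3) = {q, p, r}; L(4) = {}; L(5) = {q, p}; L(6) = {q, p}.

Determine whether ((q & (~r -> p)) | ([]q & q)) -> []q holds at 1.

Yes

At 1: (q & (~r -> p)) | ([]q & q) is false, []q is false, so ((q & (~r -> p)) | ([]q & q)) -> []q is true.
  At 1: q & (~r -> p) is false, []q & q is false, so (q & (~r -> p)) | ([]q & q) is false.
    At 1: []q is false, q is false, so []q & q is false.
      At 1: []q requires q at every successor {0, 3, 5, 6}.
        q fails at 0, so []q is false at 1.
  At 1: []q requires q at every successor {0, 3, 5, 6}.
    q fails at 0, so []q is false at 1.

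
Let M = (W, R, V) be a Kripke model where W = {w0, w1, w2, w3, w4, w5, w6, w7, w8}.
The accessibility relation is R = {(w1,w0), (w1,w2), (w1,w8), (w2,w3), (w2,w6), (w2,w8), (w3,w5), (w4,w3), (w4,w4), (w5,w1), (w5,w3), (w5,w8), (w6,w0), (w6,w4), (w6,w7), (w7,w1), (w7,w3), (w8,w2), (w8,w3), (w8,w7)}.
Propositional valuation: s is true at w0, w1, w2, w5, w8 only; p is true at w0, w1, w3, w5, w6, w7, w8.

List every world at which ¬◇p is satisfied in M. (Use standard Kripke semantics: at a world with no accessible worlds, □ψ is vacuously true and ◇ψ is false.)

w0

Let φ = ¬◇p. Evaluate φ at each world:
  w0 (successors ∅): φ is true.
  w1 (successors {w0, w2, w8}): φ is false.
  w2 (successors {w3, w6, w8}): φ is false.
  w3 (successors {w5}): φ is false.
  w4 (successors {w3, w4}): φ is false.
  w5 (successors {w1, w3, w8}): φ is false.
  w6 (successors {w0, w4, w7}): φ is false.
  w7 (successors {w1, w3}): φ is false.
  w8 (successors {w2, w3, w7}): φ is false.
For instance, at w1:
  At w1: ◇p is true, so ¬◇p is false.
    At w1: ◇p requires p at some successor in {w0, w2, w8}.
      p holds at w0, so ◇p is true at w1.
Satisfying worlds: {w0}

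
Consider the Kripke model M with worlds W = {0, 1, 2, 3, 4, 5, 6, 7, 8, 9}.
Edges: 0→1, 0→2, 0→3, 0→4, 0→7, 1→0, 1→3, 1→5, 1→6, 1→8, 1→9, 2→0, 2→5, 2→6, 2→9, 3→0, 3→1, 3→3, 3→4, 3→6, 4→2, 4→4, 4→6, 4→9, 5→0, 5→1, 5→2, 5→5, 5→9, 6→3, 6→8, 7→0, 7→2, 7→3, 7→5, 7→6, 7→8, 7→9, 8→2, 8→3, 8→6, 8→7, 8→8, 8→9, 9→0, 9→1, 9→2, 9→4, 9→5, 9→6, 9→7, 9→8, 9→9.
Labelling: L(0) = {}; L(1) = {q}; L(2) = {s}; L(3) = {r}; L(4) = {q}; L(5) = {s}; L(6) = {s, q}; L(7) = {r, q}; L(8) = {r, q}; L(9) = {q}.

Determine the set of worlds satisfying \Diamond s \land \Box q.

Let φ = \Diamond s \land \Box q. Evaluate φ at each world:
  0 (successors {1, 2, 3, 4, 7}): φ is false.
  1 (successors {0, 3, 5, 6, 8, 9}): φ is false.
  2 (successors {0, 5, 6, 9}): φ is false.
  3 (successors {0, 1, 3, 4, 6}): φ is false.
  4 (successors {2, 4, 6, 9}): φ is false.
  5 (successors {0, 1, 2, 5, 9}): φ is false.
  6 (successors {3, 8}): φ is false.
  7 (successors {0, 2, 3, 5, 6, 8, 9}): φ is false.
  8 (successors {2, 3, 6, 7, 8, 9}): φ is false.
  9 (successors {0, 1, 2, 4, 5, 6, 7, 8, 9}): φ is false.
For instance, at 4:
  At 4: \Diamond s is true, \Box q is false, so \Diamond s \land \Box q is false.
    At 4: \Diamond s requires s at some successor in {2, 4, 6, 9}.
      s holds at 2, so \Diamond s is true at 4.
    At 4: \Box q requires q at every successor {2, 4, 6, 9}.
      q fails at 2, so \Box q is false at 4.
Satisfying worlds: none.

none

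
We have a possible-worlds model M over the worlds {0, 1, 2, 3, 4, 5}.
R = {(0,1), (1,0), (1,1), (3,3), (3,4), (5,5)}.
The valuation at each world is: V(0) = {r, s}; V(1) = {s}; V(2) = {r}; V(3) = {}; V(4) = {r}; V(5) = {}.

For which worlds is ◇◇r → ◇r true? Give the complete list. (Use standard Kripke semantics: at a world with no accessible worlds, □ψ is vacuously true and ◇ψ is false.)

Recall that ◇ψ holds at a world iff ψ holds at some accessible world.
Let φ = ◇◇r → ◇r. Evaluate φ at each world:
  0 (successors {1}): φ is false.
  1 (successors {0, 1}): φ is true.
  2 (successors ∅): φ is true.
  3 (successors {3, 4}): φ is true.
  4 (successors ∅): φ is true.
  5 (successors {5}): φ is true.
For instance, at 3:
  At 3: ◇◇r is true, ◇r is true, so ◇◇r → ◇r is true.
    At 3: ◇◇r requires ◇r at some successor in {3, 4}.
      ◇r holds at 3, so ◇◇r is true at 3.
    At 3: ◇r requires r at some successor in {3, 4}.
      r holds at 4, so ◇r is true at 3.
Satisfying worlds: {1, 2, 3, 4, 5}

1, 2, 3, 4, 5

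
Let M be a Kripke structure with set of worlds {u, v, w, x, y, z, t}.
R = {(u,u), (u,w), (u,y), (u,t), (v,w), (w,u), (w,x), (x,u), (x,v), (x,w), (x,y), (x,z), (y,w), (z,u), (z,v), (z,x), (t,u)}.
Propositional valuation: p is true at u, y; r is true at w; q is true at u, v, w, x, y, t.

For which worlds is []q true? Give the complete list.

u, v, w, y, z, t

Let φ = []q. Evaluate φ at each world:
  u (successors {u, w, y, t}): φ is true.
  v (successors {w}): φ is true.
  w (successors {u, x}): φ is true.
  x (successors {u, v, w, y, z}): φ is false.
  y (successors {w}): φ is true.
  z (successors {u, v, x}): φ is true.
  t (successors {u}): φ is true.
For instance, at w:
  At w: []q requires q at every successor {u, x}.
    At u: q is true.
    At x: q is true.
  So []q is true at w.
Satisfying worlds: {u, v, w, y, z, t}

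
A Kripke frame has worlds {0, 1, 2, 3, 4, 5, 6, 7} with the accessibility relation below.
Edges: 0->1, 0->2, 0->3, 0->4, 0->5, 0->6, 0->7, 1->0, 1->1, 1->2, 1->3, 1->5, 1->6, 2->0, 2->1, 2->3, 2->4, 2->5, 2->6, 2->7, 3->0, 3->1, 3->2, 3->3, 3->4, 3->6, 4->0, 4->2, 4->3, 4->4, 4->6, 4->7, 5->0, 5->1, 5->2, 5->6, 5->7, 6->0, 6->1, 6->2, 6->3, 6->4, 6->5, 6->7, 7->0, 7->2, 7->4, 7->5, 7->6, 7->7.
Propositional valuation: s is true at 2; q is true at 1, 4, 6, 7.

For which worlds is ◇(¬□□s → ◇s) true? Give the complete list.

Let φ = ◇(¬□□s → ◇s). Evaluate φ at each world:
  0 (successors {1, 2, 3, 4, 5, 6, 7}): φ is true.
  1 (successors {0, 1, 2, 3, 5, 6}): φ is true.
  2 (successors {0, 1, 3, 4, 5, 6, 7}): φ is true.
  3 (successors {0, 1, 2, 3, 4, 6}): φ is true.
  4 (successors {0, 2, 3, 4, 6, 7}): φ is true.
  5 (successors {0, 1, 2, 6, 7}): φ is true.
  6 (successors {0, 1, 2, 3, 4, 5, 7}): φ is true.
  7 (successors {0, 2, 4, 5, 6, 7}): φ is true.
For instance, at 2:
  At 2: ◇(¬□□s → ◇s) requires ¬□□s → ◇s at some successor in {0, 1, 3, 4, 5, 6, 7}.
    ¬□□s → ◇s holds at 0, so ◇(¬□□s → ◇s) is true at 2.
      At 0: ¬□□s is true, ◇s is true, so ¬□□s → ◇s is true.
Satisfying worlds: {0, 1, 2, 3, 4, 5, 6, 7}

0, 1, 2, 3, 4, 5, 6, 7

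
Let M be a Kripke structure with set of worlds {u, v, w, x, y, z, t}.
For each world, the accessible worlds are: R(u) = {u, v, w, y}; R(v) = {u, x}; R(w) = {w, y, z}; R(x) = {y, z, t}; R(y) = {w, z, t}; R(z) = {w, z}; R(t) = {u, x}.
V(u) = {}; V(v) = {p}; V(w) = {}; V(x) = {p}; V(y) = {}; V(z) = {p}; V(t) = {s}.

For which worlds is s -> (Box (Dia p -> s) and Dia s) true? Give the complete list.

u, v, w, x, y, z

Let φ = s -> (Box (Dia p -> s) and Dia s). Evaluate φ at each world:
  u (successors {u, v, w, y}): φ is true.
  v (successors {u, x}): φ is true.
  w (successors {w, y, z}): φ is true.
  x (successors {y, z, t}): φ is true.
  y (successors {w, z, t}): φ is true.
  z (successors {w, z}): φ is true.
  t (successors {u, x}): φ is false.
For instance, at u:
  At u: s is false, Box (Dia p -> s) and Dia s is false, so s -> (Box (Dia p -> s) and Dia s) is true.
    At u: Box (Dia p -> s) is false, Dia s is false, so Box (Dia p -> s) and Dia s is false.
      At u: Box (Dia p -> s) requires Dia p -> s at every successor {u, v, w, y}.
        Dia p -> s fails at u, so Box (Dia p -> s) is false at u.
      At u: Dia s requires s at some successor in {u, v, w, y}.
        At u: s is false.
        At v: s is false.
        At w: s is false.
        At y: s is false.
      So Dia s is false at u.
Satisfying worlds: {u, v, w, x, y, z}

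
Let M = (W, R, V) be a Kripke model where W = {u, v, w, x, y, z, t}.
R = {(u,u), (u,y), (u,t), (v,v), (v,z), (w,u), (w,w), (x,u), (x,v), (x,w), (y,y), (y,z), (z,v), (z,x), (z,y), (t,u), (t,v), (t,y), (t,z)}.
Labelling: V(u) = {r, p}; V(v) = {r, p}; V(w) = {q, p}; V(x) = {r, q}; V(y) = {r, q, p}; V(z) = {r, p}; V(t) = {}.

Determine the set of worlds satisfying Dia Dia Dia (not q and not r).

Let φ = Dia Dia Dia (not q and not r). Evaluate φ at each world:
  u (successors {u, y, t}): φ is true.
  v (successors {v, z}): φ is false.
  w (successors {u, w}): φ is true.
  x (successors {u, v, w}): φ is true.
  y (successors {y, z}): φ is false.
  z (successors {v, x, y}): φ is true.
  t (successors {u, v, y, z}): φ is true.
For instance, at z:
  At z: Dia Dia Dia (not q and not r) requires Dia Dia (not q and not r) at some successor in {v, x, y}.
    Dia Dia (not q and not r) holds at x, so Dia Dia Dia (not q and not r) is true at z.
      At x: Dia Dia (not q and not r) requires Dia (not q and not r) at some successor in {u, v, w}.
        Dia (not q and not r) holds at u, so Dia Dia (not q and not r) is true at x.
Satisfying worlds: {u, w, x, z, t}

u, w, x, z, t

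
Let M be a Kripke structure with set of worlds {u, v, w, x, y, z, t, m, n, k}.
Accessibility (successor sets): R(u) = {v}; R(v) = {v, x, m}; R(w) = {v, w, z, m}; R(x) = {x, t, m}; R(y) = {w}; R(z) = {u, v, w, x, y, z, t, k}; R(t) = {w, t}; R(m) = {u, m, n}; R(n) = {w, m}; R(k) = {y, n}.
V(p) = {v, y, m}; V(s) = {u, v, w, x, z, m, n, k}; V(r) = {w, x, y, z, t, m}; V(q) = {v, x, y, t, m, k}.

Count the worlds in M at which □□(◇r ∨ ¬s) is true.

Let φ = □□(◇r ∨ ¬s). Evaluate φ at each world:
  u (successors {v}): φ is true.
  v (successors {v, x, m}): φ is false.
  w (successors {v, w, z, m}): φ is false.
  x (successors {x, t, m}): φ is false.
  y (successors {w}): φ is true.
  z (successors {u, v, w, x, y, z, t, k}): φ is false.
  t (successors {w, t}): φ is true.
  m (successors {u, m, n}): φ is false.
  n (successors {w, m}): φ is false.
  k (successors {y, n}): φ is true.
For instance, at x:
  At x: □□(◇r ∨ ¬s) requires □(◇r ∨ ¬s) at every successor {x, t, m}.
    □(◇r ∨ ¬s) fails at m, so □□(◇r ∨ ¬s) is false at x.
      At m: □(◇r ∨ ¬s) requires ◇r ∨ ¬s at every successor {u, m, n}.
        ◇r ∨ ¬s fails at u, so □(◇r ∨ ¬s) is false at m.
Satisfying worlds: {u, y, t, k}

4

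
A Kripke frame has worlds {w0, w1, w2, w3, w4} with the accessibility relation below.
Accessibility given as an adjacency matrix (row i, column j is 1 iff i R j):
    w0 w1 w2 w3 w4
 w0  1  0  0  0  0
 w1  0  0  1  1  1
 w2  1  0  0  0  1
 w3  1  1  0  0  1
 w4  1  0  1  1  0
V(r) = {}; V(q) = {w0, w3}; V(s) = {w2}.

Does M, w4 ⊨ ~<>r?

Recall that <>ψ holds at a world iff ψ holds at some accessible world.
At w4: <>r is false, so ~<>r is true.
  At w4: <>r requires r at some successor in {w0, w2, w3}.
    At w0: r is false.
    At w2: r is false.
    At w3: r is false.
  So <>r is false at w4.

Yes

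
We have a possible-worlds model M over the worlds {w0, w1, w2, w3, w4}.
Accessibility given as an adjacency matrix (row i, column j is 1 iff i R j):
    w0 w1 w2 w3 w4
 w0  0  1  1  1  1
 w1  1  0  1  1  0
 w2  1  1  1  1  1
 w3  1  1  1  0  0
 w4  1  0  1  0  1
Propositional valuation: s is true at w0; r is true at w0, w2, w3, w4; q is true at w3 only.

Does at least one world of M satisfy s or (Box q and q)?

Recall that Box ψ holds at a world iff ψ holds at every accessible world, and Dia ψ holds iff ψ holds at some accessible world.
Let φ = s or (Box q and q). Evaluate φ at each world:
  w0 (successors {w1, w2, w3, w4}): φ is true.
  w1 (successors {w0, w2, w3}): φ is false.
  w2 (successors {w0, w1, w2, w3, w4}): φ is false.
  w3 (successors {w0, w1, w2}): φ is false.
  w4 (successors {w0, w2, w4}): φ is false.
Detail at w0 (witness):
  At w0: s is true, Box q and q is false, so s or (Box q and q) is true.
    At w0: Box q is false, q is false, so Box q and q is false.
      At w0: Box q requires q at every successor {w1, w2, w3, w4}.
        q fails at w1, so Box q is false at w0.

Yes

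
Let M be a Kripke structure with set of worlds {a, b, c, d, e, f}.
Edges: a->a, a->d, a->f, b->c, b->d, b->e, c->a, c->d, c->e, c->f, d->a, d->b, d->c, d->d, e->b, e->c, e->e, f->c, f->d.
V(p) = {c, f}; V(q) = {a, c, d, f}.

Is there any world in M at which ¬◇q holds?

Let φ = ¬◇q. Evaluate φ at each world:
  a (successors {a, d, f}): φ is false.
  b (successors {c, d, e}): φ is false.
  c (successors {a, d, e, f}): φ is false.
  d (successors {a, b, c, d}): φ is false.
  e (successors {b, c, e}): φ is false.
  f (successors {c, d}): φ is false.
For instance, at e:
  At e: ◇q is true, so ¬◇q is false.
    At e: ◇q requires q at some successor in {b, c, e}.
      q holds at c, so ◇q is true at e.

No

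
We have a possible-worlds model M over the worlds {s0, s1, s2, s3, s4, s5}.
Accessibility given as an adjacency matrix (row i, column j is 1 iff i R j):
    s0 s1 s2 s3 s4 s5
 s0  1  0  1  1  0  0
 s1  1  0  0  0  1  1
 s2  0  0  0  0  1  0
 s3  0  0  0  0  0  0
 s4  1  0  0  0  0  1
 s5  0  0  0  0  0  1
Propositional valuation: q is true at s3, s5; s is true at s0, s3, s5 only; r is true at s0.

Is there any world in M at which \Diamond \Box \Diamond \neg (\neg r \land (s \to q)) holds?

Yes

Let φ = \Diamond \Box \Diamond \neg (\neg r \land (s \to q)). Evaluate φ at each world:
  s0 (successors {s0, s2, s3}): φ is true.
  s1 (successors {s0, s4, s5}): φ is false.
  s2 (successors {s4}): φ is false.
  s3 (successors ∅): φ is false.
  s4 (successors {s0, s5}): φ is false.
  s5 (successors {s5}): φ is false.
Detail at s0 (witness):
  At s0: \Diamond \Box \Diamond \neg (\neg r \land (s \to q)) requires \Box \Diamond \neg (\neg r \land (s \to q)) at some successor in {s0, s2, s3}.
    \Box \Diamond \neg (\neg r \land (s \to q)) holds at s2, so \Diamond \Box \Diamond \neg (\neg r \land (s \to q)) is true at s0.
      At s2: \Box \Diamond \neg (\neg r \land (s \to q)) requires \Diamond \neg (\neg r \land (s \to q)) at every successor {s4}.
        At s4: \Diamond \neg (\neg r \land (s \to q)) is true.
      So \Box \Diamond \neg (\neg r \land (s \to q)) is true at s2.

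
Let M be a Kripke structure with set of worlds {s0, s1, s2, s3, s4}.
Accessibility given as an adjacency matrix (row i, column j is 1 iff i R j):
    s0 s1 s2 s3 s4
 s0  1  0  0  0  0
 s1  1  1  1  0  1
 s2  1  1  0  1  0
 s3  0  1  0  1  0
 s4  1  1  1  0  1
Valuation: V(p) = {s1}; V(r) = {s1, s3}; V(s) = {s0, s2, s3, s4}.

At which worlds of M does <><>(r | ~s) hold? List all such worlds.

Let φ = <><>(r | ~s). Evaluate φ at each world:
  s0 (successors {s0}): φ is false.
  s1 (successors {s0, s1, s2, s4}): φ is true.
  s2 (successors {s0, s1, s3}): φ is true.
  s3 (successors {s1, s3}): φ is true.
  s4 (successors {s0, s1, s2, s4}): φ is true.
For instance, at s0:
  At s0: <><>(r | ~s) requires <>(r | ~s) at some successor in {s0}.
    At s0: <>(r | ~s) is false.
  So <><>(r | ~s) is false at s0.
Satisfying worlds: {s1, s2, s3, s4}

s1, s2, s3, s4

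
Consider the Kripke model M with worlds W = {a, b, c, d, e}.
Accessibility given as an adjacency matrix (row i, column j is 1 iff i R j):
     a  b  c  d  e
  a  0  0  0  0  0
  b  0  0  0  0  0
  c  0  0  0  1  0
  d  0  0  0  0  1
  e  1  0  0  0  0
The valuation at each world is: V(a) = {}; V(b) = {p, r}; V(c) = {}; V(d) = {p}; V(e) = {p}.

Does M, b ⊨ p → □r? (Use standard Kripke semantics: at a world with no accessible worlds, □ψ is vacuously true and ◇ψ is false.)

Yes

At b: p is true, □r is true, so p → □r is true.
  At b: no accessible worlds, so □r holds vacuously.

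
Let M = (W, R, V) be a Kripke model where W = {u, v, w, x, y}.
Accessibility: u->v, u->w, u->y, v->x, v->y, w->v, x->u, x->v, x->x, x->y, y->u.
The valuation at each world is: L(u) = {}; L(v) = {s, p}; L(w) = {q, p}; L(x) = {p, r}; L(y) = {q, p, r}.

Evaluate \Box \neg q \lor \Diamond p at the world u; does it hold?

Recall that \Box ψ holds at a world iff ψ holds at every accessible world, and \Diamond ψ holds iff ψ holds at some accessible world.
At u: \Box \neg q is false, \Diamond p is true, so \Box \neg q \lor \Diamond p is true.
  At u: \Box \neg q requires \neg q at every successor {v, w, y}.
    \neg q fails at w, so \Box \neg q is false at u.
  At u: \Diamond p requires p at some successor in {v, w, y}.
    p holds at v, so \Diamond p is true at u.

Yes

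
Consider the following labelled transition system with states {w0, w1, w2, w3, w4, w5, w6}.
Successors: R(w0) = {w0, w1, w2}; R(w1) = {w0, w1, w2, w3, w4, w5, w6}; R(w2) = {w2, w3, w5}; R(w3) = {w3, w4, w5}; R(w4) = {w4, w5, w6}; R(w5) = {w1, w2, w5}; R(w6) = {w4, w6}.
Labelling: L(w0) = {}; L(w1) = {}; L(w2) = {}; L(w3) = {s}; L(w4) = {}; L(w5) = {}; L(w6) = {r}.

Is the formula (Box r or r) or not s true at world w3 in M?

No

At w3: Box r or r is false, not s is false, so (Box r or r) or not s is false.
  At w3: Box r is false, r is false, so Box r or r is false.
    At w3: Box r requires r at every successor {w3, w4, w5}.
      r fails at w3, so Box r is false at w3.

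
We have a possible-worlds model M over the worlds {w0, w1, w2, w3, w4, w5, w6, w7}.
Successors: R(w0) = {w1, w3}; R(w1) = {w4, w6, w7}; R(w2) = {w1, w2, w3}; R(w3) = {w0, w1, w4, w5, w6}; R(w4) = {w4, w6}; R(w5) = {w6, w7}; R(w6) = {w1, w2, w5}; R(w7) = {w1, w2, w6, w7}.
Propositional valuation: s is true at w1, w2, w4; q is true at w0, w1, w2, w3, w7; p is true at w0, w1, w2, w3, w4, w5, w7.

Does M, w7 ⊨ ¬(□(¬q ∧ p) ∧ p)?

Yes

At w7: □(¬q ∧ p) ∧ p is false, so ¬(□(¬q ∧ p) ∧ p) is true.
  At w7: □(¬q ∧ p) is false, p is true, so □(¬q ∧ p) ∧ p is false.
    At w7: □(¬q ∧ p) requires ¬q ∧ p at every successor {w1, w2, w6, w7}.
      ¬q ∧ p fails at w1, so □(¬q ∧ p) is false at w7.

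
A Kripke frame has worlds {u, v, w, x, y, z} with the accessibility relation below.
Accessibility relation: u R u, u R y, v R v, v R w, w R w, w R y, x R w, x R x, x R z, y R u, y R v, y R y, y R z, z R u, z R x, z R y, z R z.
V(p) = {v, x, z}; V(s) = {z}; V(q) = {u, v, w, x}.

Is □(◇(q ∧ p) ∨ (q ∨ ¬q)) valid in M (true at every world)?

Let φ = □(◇(q ∧ p) ∨ (q ∨ ¬q)). Evaluate φ at each world:
  u (successors {u, y}): φ is true.
  v (successors {v, w}): φ is true.
  w (successors {w, y}): φ is true.
  x (successors {w, x, z}): φ is true.
  y (successors {u, v, y, z}): φ is true.
  z (successors {u, x, y, z}): φ is true.
For instance, at w:
  At w: □(◇(q ∧ p) ∨ (q ∨ ¬q)) requires ◇(q ∧ p) ∨ (q ∨ ¬q) at every successor {w, y}.
      At w: ◇(q ∧ p) is false, q ∨ ¬q is true, so ◇(q ∧ p) ∨ (q ∨ ¬q) is true.
      At y: ◇(q ∧ p) is true, q ∨ ¬q is true, so ◇(q ∧ p) ∨ (q ∨ ¬q) is true.
  So □(◇(q ∧ p) ∨ (q ∨ ¬q)) is true at w.

Yes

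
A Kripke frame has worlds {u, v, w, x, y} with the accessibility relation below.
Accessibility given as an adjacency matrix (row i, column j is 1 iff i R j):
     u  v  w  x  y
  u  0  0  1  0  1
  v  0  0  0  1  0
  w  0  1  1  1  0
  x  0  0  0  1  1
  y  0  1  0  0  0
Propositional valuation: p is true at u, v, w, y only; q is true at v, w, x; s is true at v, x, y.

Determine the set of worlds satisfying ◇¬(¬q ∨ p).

v, w, x

Let φ = ◇¬(¬q ∨ p). Evaluate φ at each world:
  u (successors {w, y}): φ is false.
  v (successors {x}): φ is true.
  w (successors {v, w, x}): φ is true.
  x (successors {x, y}): φ is true.
  y (successors {v}): φ is false.
For instance, at v:
  At v: ◇¬(¬q ∨ p) requires ¬(¬q ∨ p) at some successor in {x}.
    ¬(¬q ∨ p) holds at x, so ◇¬(¬q ∨ p) is true at v.
Satisfying worlds: {v, w, x}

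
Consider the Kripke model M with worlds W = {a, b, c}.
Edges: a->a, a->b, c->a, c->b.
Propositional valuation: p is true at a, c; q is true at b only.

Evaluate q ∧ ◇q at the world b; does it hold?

No

At b: q is true, ◇q is false, so q ∧ ◇q is false.
  At b: no accessible worlds, so ◇q is false.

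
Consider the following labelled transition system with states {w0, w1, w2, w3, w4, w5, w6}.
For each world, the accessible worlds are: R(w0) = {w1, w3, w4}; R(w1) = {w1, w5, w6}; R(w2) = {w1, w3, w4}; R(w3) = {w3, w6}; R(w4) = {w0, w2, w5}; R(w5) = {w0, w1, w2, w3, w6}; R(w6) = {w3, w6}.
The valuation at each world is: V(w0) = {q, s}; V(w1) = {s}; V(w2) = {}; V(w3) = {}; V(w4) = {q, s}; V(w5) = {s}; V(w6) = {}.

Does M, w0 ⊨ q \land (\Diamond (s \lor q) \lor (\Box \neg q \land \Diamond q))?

Yes

At w0: q is true, \Diamond (s \lor q) \lor (\Box \neg q \land \Diamond q) is true, so q \land (\Diamond (s \lor q) \lor (\Box \neg q \land \Diamond q)) is true.
  At w0: \Diamond (s \lor q) is true, \Box \neg q \land \Diamond q is false, so \Diamond (s \lor q) \lor (\Box \neg q \land \Diamond q) is true.
    At w0: \Diamond (s \lor q) requires s \lor q at some successor in {w1, w3, w4}.
      s \lor q holds at w1, so \Diamond (s \lor q) is true at w0.
    At w0: \Box \neg q is false, \Diamond q is true, so \Box \neg q \land \Diamond q is false.
      At w0: \Box \neg q requires \neg q at every successor {w1, w3, w4}.
        \neg q fails at w4, so \Box \neg q is false at w0.
      At w0: \Diamond q requires q at some successor in {w1, w3, w4}.
        q holds at w4, so \Diamond q is true at w0.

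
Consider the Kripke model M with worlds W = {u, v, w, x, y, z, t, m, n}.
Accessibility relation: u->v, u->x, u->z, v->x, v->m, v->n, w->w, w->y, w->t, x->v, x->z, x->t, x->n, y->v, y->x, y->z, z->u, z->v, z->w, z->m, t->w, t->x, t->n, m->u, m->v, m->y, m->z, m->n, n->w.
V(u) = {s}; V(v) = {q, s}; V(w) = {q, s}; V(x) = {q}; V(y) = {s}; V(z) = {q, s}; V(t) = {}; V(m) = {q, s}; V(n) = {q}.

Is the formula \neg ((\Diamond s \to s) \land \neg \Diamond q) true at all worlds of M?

Let φ = \neg ((\Diamond s \to s) \land \neg \Diamond q). Evaluate φ at each world:
  u (successors {v, x, z}): φ is true.
  v (successors {x, m, n}): φ is true.
  w (successors {w, y, t}): φ is true.
  x (successors {v, z, t, n}): φ is true.
  y (successors {v, x, z}): φ is true.
  z (successors {u, v, w, m}): φ is true.
  t (successors {w, x, n}): φ is true.
  m (successors {u, v, y, z, n}): φ is true.
  n (successors {w}): φ is true.
For instance, at n:
  At n: (\Diamond s \to s) \land \neg \Diamond q is false, so \neg ((\Diamond s \to s) \land \neg \Diamond q) is true.
    At n: \Diamond s \to s is false, \neg \Diamond q is false, so (\Diamond s \to s) \land \neg \Diamond q is false.
      At n: \Diamond s is true, s is false, so \Diamond s \to s is false.
      At n: \Diamond q is true, so \neg \Diamond q is false.

Yes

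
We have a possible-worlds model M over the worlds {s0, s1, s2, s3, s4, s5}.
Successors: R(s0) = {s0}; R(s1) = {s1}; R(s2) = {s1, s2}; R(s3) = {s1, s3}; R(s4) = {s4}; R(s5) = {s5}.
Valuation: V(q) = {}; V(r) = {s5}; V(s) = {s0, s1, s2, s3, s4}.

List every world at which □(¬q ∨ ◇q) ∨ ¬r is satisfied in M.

Recall that □ψ holds at a world iff ψ holds at every accessible world, and ◇ψ holds iff ψ holds at some accessible world.
Let φ = □(¬q ∨ ◇q) ∨ ¬r. Evaluate φ at each world:
  s0 (successors {s0}): φ is true.
  s1 (successors {s1}): φ is true.
  s2 (successors {s1, s2}): φ is true.
  s3 (successors {s1, s3}): φ is true.
  s4 (successors {s4}): φ is true.
  s5 (successors {s5}): φ is true.
For instance, at s2:
  At s2: □(¬q ∨ ◇q) is true, ¬r is true, so □(¬q ∨ ◇q) ∨ ¬r is true.
    At s2: □(¬q ∨ ◇q) requires ¬q ∨ ◇q at every successor {s1, s2}.
      At s1: ¬q ∨ ◇q is true.
      At s2: ¬q ∨ ◇q is true.
    So □(¬q ∨ ◇q) is true at s2.
Satisfying worlds: {s0, s1, s2, s3, s4, s5}

s0, s1, s2, s3, s4, s5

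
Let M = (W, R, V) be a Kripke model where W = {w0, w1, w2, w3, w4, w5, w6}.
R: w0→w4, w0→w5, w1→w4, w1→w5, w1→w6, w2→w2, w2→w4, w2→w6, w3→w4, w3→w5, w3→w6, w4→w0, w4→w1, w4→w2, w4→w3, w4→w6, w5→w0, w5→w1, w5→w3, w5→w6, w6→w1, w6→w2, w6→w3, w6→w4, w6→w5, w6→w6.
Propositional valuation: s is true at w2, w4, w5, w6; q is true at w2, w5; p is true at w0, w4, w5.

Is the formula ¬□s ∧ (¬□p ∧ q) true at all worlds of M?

No

Recall that □ψ holds at a world iff ψ holds at every accessible world, and ◇ψ holds iff ψ holds at some accessible world.
Let φ = ¬□s ∧ (¬□p ∧ q). Evaluate φ at each world:
  w0 (successors {w4, w5}): φ is false.
  w1 (successors {w4, w5, w6}): φ is false.
  w2 (successors {w2, w4, w6}): φ is false.
  w3 (successors {w4, w5, w6}): φ is false.
  w4 (successors {w0, w1, w2, w3, w6}): φ is false.
  w5 (successors {w0, w1, w3, w6}): φ is true.
  w6 (successors {w1, w2, w3, w4, w5, w6}): φ is false.
Detail at w0 (counterexample):
  At w0: ¬□s is false, ¬□p ∧ q is false, so ¬□s ∧ (¬□p ∧ q) is false.
    At w0: □s is true, so ¬□s is false.
      At w0: □s requires s at every successor {w4, w5}.
        At w4: s is true.
        At w5: s is true.
      So □s is true at w0.
    At w0: ¬□p is false, q is false, so ¬□p ∧ q is false.
      At w0: □p is true, so ¬□p is false.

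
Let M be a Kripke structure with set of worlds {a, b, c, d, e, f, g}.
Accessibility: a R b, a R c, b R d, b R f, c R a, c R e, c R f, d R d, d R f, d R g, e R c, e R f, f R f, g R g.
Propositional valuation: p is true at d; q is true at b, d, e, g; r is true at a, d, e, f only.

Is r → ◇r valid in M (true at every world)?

No

Let φ = r → ◇r. Evaluate φ at each world:
  a (successors {b, c}): φ is false.
  b (successors {d, f}): φ is true.
  c (successors {a, e, f}): φ is true.
  d (successors {d, f, g}): φ is true.
  e (successors {c, f}): φ is true.
  f (successors {f}): φ is true.
  g (successors {g}): φ is true.
Detail at a (counterexample):
  At a: r is true, ◇r is false, so r → ◇r is false.
    At a: ◇r requires r at some successor in {b, c}.
      At b: r is false.
      At c: r is false.
    So ◇r is false at a.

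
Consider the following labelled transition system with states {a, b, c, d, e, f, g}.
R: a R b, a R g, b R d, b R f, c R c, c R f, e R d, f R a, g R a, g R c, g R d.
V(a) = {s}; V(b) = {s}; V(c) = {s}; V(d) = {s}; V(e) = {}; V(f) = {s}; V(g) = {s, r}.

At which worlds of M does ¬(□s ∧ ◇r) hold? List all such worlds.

Let φ = ¬(□s ∧ ◇r). Evaluate φ at each world:
  a (successors {b, g}): φ is false.
  b (successors {d, f}): φ is true.
  c (successors {c, f}): φ is true.
  d (successors ∅): φ is true.
  e (successors {d}): φ is true.
  f (successors {a}): φ is true.
  g (successors {a, c, d}): φ is true.
For instance, at c:
  At c: □s ∧ ◇r is false, so ¬(□s ∧ ◇r) is true.
    At c: □s is true, ◇r is false, so □s ∧ ◇r is false.
      At c: □s requires s at every successor {c, f}.
        At c: s is true.
        At f: s is true.
      So □s is true at c.
      At c: ◇r requires r at some successor in {c, f}.
        At c: r is false.
        At f: r is false.
      So ◇r is false at c.
Satisfying worlds: {b, c, d, e, f, g}

b, c, d, e, f, g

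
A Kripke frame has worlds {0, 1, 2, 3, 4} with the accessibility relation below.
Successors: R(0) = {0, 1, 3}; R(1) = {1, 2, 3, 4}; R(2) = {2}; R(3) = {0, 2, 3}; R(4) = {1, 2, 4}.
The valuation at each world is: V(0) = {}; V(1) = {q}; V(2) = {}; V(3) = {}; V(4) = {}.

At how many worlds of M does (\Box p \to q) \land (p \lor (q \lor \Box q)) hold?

1

Let φ = (\Box p \to q) \land (p \lor (q \lor \Box q)). Evaluate φ at each world:
  0 (successors {0, 1, 3}): φ is false.
  1 (successors {1, 2, 3, 4}): φ is true.
  2 (successors {2}): φ is false.
  3 (successors {0, 2, 3}): φ is false.
  4 (successors {1, 2, 4}): φ is false.
For instance, at 1:
  At 1: \Box p \to q is true, p \lor (q \lor \Box q) is true, so (\Box p \to q) \land (p \lor (q \lor \Box q)) is true.
    At 1: \Box p is false, q is true, so \Box p \to q is true.
      At 1: \Box p requires p at every successor {1, 2, 3, 4}.
        p fails at 1, so \Box p is false at 1.
    At 1: p is false, q \lor \Box q is true, so p \lor (q \lor \Box q) is true.
      At 1: q is true, \Box q is false, so q \lor \Box q is true.
Satisfying worlds: {1}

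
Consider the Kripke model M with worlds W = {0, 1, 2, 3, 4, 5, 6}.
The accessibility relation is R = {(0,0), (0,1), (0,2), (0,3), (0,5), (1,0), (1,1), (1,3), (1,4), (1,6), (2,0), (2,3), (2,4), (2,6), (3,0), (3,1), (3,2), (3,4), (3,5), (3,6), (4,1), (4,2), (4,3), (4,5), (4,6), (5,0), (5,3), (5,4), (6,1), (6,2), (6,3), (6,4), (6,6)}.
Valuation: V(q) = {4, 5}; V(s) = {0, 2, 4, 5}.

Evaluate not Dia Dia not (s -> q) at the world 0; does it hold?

Recall that Dia ψ holds at a world iff ψ holds at some accessible world.
At 0: Dia Dia not (s -> q) is true, so not Dia Dia not (s -> q) is false.
  At 0: Dia Dia not (s -> q) requires Dia not (s -> q) at some successor in {0, 1, 2, 3, 5}.
    Dia not (s -> q) holds at 0, so Dia Dia not (s -> q) is true at 0.
      At 0: Dia not (s -> q) requires not (s -> q) at some successor in {0, 1, 2, 3, 5}.
        not (s -> q) holds at 0, so Dia not (s -> q) is true at 0.

No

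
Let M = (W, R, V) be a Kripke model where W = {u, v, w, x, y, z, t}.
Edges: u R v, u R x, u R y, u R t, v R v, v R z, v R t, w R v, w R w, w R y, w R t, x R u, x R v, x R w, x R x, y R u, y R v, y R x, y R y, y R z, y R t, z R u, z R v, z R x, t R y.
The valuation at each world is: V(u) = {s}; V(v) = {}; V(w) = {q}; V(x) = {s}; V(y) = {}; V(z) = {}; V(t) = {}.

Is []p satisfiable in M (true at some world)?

Recall that []ψ holds at a world iff ψ holds at every accessible world, and <>ψ holds iff ψ holds at some accessible world.
Let φ = []p. Evaluate φ at each world:
  u (successors {v, x, y, t}): φ is false.
  v (successors {v, z, t}): φ is false.
  w (successors {v, w, y, t}): φ is false.
  x (successors {u, v, w, x}): φ is false.
  y (successors {u, v, x, y, z, t}): φ is false.
  z (successors {u, v, x}): φ is false.
  t (successors {y}): φ is false.
For instance, at z:
  At z: []p requires p at every successor {u, v, x}.
    p fails at u, so []p is false at z.

No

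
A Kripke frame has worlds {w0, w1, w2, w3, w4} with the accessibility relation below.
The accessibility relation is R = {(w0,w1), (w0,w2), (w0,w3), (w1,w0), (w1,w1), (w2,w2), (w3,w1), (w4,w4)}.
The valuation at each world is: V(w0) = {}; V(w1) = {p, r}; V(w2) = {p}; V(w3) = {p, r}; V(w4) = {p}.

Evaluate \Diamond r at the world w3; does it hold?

Recall that \Diamond ψ holds at a world iff ψ holds at some accessible world.
At w3: \Diamond r requires r at some successor in {w1}.
  r holds at w1, so \Diamond r is true at w3.

Yes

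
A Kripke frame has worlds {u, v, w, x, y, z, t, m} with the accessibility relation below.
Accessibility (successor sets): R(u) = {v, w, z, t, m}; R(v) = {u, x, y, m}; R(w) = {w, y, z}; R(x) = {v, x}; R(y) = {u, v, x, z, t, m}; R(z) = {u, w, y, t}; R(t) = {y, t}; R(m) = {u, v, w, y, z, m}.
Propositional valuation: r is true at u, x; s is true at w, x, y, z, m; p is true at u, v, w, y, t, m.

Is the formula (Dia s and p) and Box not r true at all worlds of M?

Recall that Box ψ holds at a world iff ψ holds at every accessible world, and Dia ψ holds iff ψ holds at some accessible world.
Let φ = (Dia s and p) and Box not r. Evaluate φ at each world:
  u (successors {v, w, z, t, m}): φ is true.
  v (successors {u, x, y, m}): φ is false.
  w (successors {w, y, z}): φ is true.
  x (successors {v, x}): φ is false.
  y (successors {u, v, x, z, t, m}): φ is false.
  z (successors {u, w, y, t}): φ is false.
  t (successors {y, t}): φ is true.
  m (successors {u, v, w, y, z, m}): φ is false.
Detail at v (counterexample):
  At v: Dia s and p is true, Box not r is false, so (Dia s and p) and Box not r is false.
    At v: Dia s is true, p is true, so Dia s and p is true.
      At v: Dia s requires s at some successor in {u, x, y, m}.
        s holds at x, so Dia s is true at v.
    At v: Box not r requires not r at every successor {u, x, y, m}.
      not r fails at u, so Box not r is false at v.

No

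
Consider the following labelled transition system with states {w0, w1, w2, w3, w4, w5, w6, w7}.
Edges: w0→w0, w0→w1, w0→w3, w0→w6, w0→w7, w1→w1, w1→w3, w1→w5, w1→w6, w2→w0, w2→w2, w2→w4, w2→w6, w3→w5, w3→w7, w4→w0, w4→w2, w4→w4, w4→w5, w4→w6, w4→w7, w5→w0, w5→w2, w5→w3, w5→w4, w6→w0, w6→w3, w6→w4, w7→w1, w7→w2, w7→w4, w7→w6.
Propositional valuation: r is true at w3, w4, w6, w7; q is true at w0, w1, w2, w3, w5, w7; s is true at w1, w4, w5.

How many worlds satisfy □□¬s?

Let φ = □□¬s. Evaluate φ at each world:
  w0 (successors {w0, w1, w3, w6, w7}): φ is false.
  w1 (successors {w1, w3, w5, w6}): φ is false.
  w2 (successors {w0, w2, w4, w6}): φ is false.
  w3 (successors {w5, w7}): φ is false.
  w4 (successors {w0, w2, w4, w5, w6, w7}): φ is false.
  w5 (successors {w0, w2, w3, w4}): φ is false.
  w6 (successors {w0, w3, w4}): φ is false.
  w7 (successors {w1, w2, w4, w6}): φ is false.
For instance, at w4:
  At w4: □□¬s requires □¬s at every successor {w0, w2, w4, w5, w6, w7}.
    □¬s fails at w0, so □□¬s is false at w4.
      At w0: □¬s requires ¬s at every successor {w0, w1, w3, w6, w7}.
        ¬s fails at w1, so □¬s is false at w0.
Satisfying worlds: none.

0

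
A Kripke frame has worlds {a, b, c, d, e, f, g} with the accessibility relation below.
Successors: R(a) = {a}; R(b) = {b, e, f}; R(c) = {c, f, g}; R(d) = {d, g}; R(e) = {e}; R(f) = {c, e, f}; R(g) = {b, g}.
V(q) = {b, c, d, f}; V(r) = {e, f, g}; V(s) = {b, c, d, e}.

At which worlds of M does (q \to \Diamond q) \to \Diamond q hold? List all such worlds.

b, c, d, f, g

Recall that \Diamond ψ holds at a world iff ψ holds at some accessible world.
Let φ = (q \to \Diamond q) \to \Diamond q. Evaluate φ at each world:
  a (successors {a}): φ is false.
  b (successors {b, e, f}): φ is true.
  c (successors {c, f, g}): φ is true.
  d (successors {d, g}): φ is true.
  e (successors {e}): φ is false.
  f (successors {c, e, f}): φ is true.
  g (successors {b, g}): φ is true.
For instance, at c:
  At c: q \to \Diamond q is true, \Diamond q is true, so (q \to \Diamond q) \to \Diamond q is true.
    At c: q is true, \Diamond q is true, so q \to \Diamond q is true.
      At c: \Diamond q requires q at some successor in {c, f, g}.
        q holds at c, so \Diamond q is true at c.
    At c: \Diamond q requires q at some successor in {c, f, g}.
      q holds at c, so \Diamond q is true at c.
Satisfying worlds: {b, c, d, f, g}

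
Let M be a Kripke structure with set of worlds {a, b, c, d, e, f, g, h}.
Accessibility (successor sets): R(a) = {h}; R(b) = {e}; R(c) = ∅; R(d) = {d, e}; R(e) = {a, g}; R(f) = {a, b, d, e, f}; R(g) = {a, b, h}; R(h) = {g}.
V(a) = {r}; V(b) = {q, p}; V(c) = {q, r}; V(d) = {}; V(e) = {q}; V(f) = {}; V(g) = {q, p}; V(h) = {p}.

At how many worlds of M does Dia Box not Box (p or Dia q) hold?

3

Let φ = Dia Box not Box (p or Dia q). Evaluate φ at each world:
  a (successors {h}): φ is true.
  b (successors {e}): φ is false.
  c (successors ∅): φ is false.
  d (successors {d, e}): φ is false.
  e (successors {a, g}): φ is false.
  f (successors {a, b, d, e, f}): φ is true.
  g (successors {a, b, h}): φ is true.
  h (successors {g}): φ is false.
For instance, at a:
  At a: Dia Box not Box (p or Dia q) requires Box not Box (p or Dia q) at some successor in {h}.
    Box not Box (p or Dia q) holds at h, so Dia Box not Box (p or Dia q) is true at a.
      At h: Box not Box (p or Dia q) requires not Box (p or Dia q) at every successor {g}.
        At g: not Box (p or Dia q) is true.
      So Box not Box (p or Dia q) is true at h.
Satisfying worlds: {a, f, g}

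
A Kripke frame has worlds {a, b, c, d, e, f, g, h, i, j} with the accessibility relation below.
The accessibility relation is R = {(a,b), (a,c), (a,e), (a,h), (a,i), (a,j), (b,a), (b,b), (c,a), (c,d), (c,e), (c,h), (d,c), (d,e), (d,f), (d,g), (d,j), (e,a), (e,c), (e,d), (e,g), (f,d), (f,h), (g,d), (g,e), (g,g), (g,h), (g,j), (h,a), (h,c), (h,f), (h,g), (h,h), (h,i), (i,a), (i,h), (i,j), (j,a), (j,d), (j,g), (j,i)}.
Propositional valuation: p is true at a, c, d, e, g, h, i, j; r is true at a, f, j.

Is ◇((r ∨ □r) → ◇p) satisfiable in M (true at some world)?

Recall that □ψ holds at a world iff ψ holds at every accessible world, and ◇ψ holds iff ψ holds at some accessible world.
Let φ = ◇((r ∨ □r) → ◇p). Evaluate φ at each world:
  a (successors {b, c, e, h, i, j}): φ is true.
  b (successors {a, b}): φ is true.
  c (successors {a, d, e, h}): φ is true.
  d (successors {c, e, f, g, j}): φ is true.
  e (successors {a, c, d, g}): φ is true.
  f (successors {d, h}): φ is true.
  g (successors {d, e, g, h, j}): φ is true.
  h (successors {a, c, f, g, h, i}): φ is true.
  i (successors {a, h, j}): φ is true.
  j (successors {a, d, g, i}): φ is true.
Detail at a (witness):
  At a: ◇((r ∨ □r) → ◇p) requires (r ∨ □r) → ◇p at some successor in {b, c, e, h, i, j}.
    (r ∨ □r) → ◇p holds at b, so ◇((r ∨ □r) → ◇p) is true at a.
      At b: r ∨ □r is false, ◇p is true, so (r ∨ □r) → ◇p is true.

Yes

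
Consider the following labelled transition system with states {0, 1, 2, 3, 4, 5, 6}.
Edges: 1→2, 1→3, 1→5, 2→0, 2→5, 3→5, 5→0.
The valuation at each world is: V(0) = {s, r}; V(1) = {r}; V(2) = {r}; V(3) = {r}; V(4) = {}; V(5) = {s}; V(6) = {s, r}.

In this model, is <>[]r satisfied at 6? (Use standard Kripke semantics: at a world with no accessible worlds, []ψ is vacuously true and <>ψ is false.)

No

At 6: no accessible worlds, so <>[]r is false.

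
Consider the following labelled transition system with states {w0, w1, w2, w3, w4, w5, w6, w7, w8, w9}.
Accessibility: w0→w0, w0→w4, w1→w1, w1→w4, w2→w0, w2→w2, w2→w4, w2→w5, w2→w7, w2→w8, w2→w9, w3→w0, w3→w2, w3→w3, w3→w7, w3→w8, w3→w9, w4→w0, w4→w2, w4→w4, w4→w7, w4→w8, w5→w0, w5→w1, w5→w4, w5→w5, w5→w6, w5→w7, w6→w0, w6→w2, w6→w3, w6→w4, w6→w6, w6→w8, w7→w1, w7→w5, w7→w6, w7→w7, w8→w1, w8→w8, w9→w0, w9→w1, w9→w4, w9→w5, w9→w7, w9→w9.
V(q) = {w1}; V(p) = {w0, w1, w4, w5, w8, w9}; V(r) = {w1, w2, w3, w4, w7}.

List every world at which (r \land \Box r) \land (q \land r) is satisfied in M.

w1

Let φ = (r \land \Box r) \land (q \land r). Evaluate φ at each world:
  w0 (successors {w0, w4}): φ is false.
  w1 (successors {w1, w4}): φ is true.
  w2 (successors {w0, w2, w4, w5, w7, w8, w9}): φ is false.
  w3 (successors {w0, w2, w3, w7, w8, w9}): φ is false.
  w4 (successors {w0, w2, w4, w7, w8}): φ is false.
  w5 (successors {w0, w1, w4, w5, w6, w7}): φ is false.
  w6 (successors {w0, w2, w3, w4, w6, w8}): φ is false.
  w7 (successors {w1, w5, w6, w7}): φ is false.
  w8 (successors {w1, w8}): φ is false.
  w9 (successors {w0, w1, w4, w5, w7, w9}): φ is false.
For instance, at w2:
  At w2: r \land \Box r is false, q \land r is false, so (r \land \Box r) \land (q \land r) is false.
    At w2: r is true, \Box r is false, so r \land \Box r is false.
      At w2: \Box r requires r at every successor {w0, w2, w4, w5, w7, w8, w9}.
        r fails at w0, so \Box r is false at w2.
Satisfying worlds: {w1}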